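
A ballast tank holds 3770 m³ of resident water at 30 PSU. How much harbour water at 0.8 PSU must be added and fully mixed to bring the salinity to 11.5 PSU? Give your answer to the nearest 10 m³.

6520 m³

Salt balance: 3,770×30 + V×0.8 = (3,770+V)×11.5
113,100 + 0.8V = 43,355 + 11.5V
69,745 = 10.7V
V = 6,518.22 m³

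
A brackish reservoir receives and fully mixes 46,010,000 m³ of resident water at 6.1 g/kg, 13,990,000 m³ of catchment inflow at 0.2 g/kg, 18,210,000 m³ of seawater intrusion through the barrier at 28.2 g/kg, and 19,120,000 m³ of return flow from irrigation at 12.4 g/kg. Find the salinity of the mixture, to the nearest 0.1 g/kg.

10.6 g/kg

Weighted by volume,
salt = 46,010,000×6.1 + 13,990,000×0.2 + 18,210,000×28.2 + 19,120,000×12.4 = 280,661,000 + 2,798,000 + 513,522,000 + 237,088,000 = 1,034,069,000
volume = 46,010,000 + 13,990,000 + 18,210,000 + 19,120,000 = 97,330,000 m³
S = 1,034,069,000 / 97,330,000 = 10.624 g/kg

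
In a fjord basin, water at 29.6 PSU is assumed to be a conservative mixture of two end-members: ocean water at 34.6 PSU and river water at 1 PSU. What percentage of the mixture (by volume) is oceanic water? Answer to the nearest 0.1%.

Let g be the oceanic fraction. Salt balance per unit volume:
g×34.6 + (1−g)×1 = 29.6
g = (29.6 − 1) / (34.6 − 1) = 28.6/33.6 = 0.8512

85.1%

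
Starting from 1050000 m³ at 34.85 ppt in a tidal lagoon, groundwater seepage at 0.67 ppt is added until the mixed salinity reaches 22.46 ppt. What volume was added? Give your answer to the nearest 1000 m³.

597000 m³

Salt balance: 1,050,000×34.85 + V×0.67 = (1,050,000+V)×22.46
36,592,500 + 0.67V = 23,583,000 + 22.46V
13,009,500 = 21.79V
V = 597,039.93 m³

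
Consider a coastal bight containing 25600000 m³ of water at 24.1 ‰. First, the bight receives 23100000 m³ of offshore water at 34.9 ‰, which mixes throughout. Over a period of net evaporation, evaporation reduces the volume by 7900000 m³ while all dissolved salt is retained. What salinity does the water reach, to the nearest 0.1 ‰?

34.9 ‰

After mixing: salt = 25,600,000×24.1 + 23,100,000×34.9 = 1,423,150,000; volume = 48,700,000 m³
After evaporation: salt unchanged = 1,423,150,000; volume = 48,700,000 − 7,900,000 = 40,800,000 m³
S = 1,423,150,000 / 40,800,000 = 34.8811 ‰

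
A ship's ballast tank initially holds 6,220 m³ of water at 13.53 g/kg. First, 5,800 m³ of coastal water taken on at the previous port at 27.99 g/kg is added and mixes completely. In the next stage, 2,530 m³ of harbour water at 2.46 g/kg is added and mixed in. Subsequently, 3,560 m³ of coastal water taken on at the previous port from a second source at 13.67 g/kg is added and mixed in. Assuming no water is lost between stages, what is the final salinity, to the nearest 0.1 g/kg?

Mass of salt is conserved:
Initial salt = 6,220×13.53 = 84,156.6
After stage 1: salt = 84,156.6 + 5,800×27.99 = 246,498.6; volume = 12,020 m³; S = 20.507 g/kg
After stage 2: salt = 246,498.6 + 2,530×2.46 = 252,722.4; volume = 14,550 m³; S = 17.369 g/kg
After stage 3: salt = 252,722.4 + 3,560×13.67 = 301,387.6; volume = 18,110 m³
S = 301,387.6 / 18,110 = 16.6421 g/kg

16.6 g/kg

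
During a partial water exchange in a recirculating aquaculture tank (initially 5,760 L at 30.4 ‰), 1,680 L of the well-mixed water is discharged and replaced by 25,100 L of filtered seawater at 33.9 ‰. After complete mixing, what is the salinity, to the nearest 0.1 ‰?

33.4 ‰

Remaining after removal: 4,080 L at 30.4 ‰ (salt = 124,032)
After addition: salt = 124,032 + 25,100×33.9 = 974,922; volume = 29,180 L
S = 974,922 / 29,180 = 33.4106 ‰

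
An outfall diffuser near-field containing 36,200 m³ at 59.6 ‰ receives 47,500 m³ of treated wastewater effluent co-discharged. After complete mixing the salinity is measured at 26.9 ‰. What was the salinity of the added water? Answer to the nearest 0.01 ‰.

1.98 ‰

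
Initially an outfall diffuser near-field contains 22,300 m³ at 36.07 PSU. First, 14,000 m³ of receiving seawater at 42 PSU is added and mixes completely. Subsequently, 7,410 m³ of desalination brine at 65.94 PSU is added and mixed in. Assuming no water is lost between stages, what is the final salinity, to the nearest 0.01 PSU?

Conserving salt mass:
Initial salt = 22,300×36.07 = 804,361
After stage 1: salt = 804,361 + 14,000×42 = 1,392,361; volume = 36,300 m³; S = 38.357 PSU
After stage 2: salt = 1,392,361 + 7,410×65.94 = 1,880,976.4; volume = 43,710 m³
S = 1,880,976.4 / 43,710 = 43.0331 PSU

43.03 PSU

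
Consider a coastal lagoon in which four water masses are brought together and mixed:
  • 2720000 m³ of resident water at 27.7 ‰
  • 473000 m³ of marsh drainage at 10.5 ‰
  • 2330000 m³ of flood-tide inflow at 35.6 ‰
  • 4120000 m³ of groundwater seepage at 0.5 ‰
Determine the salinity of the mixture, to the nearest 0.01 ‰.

By conservation of dissolved salt,
salt = 2,720,000×27.7 + 473,000×10.5 + 2,330,000×35.6 + 4,120,000×0.5 = 75,344,000 + 4,966,500 + 82,948,000 + 2,060,000 = 165,318,500
volume = 2,720,000 + 473,000 + 2,330,000 + 4,120,000 = 9,643,000 m³
S = 165,318,500 / 9,643,000 = 17.1439 ‰

17.14 ‰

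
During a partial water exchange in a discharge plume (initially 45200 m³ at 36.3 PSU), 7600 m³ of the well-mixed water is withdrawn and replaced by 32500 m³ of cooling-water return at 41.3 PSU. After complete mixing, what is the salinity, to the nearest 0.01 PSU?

38.62 PSU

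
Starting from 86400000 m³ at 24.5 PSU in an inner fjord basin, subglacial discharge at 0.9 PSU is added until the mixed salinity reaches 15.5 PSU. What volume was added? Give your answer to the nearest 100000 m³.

Salt balance: 86,400,000×24.5 + V×0.9 = (86,400,000+V)×15.5
2,116,800,000 + 0.9V = 1,339,200,000 + 15.5V
777,600,000 = 14.6V
V = 53,260,273.97 m³

53300000 m³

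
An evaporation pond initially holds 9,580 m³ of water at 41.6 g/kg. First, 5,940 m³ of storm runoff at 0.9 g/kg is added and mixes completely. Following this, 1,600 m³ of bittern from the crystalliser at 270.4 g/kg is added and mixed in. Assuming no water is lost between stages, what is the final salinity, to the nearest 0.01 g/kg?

48.86 g/kg

By conservation of dissolved salt,
Initial salt = 9,580×41.6 = 398,528
After stage 1: salt = 398,528 + 5,940×0.9 = 403,874; volume = 15,520 m³; S = 26.023 g/kg
After stage 2: salt = 403,874 + 1,600×270.4 = 836,514; volume = 17,120 m³
S = 836,514 / 17,120 = 48.8618 g/kg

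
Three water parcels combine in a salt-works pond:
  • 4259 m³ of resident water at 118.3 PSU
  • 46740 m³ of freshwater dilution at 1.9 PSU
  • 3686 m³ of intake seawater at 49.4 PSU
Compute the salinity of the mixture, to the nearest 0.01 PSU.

Total salt / total volume:
salt = 4,259×118.3 + 46,740×1.9 + 3,686×49.4 = 503,839.7 + 88,806 + 182,088.4 = 774,734.1
volume = 4,259 + 46,740 + 3,686 = 54,685 m³
S = 774,734.1 / 54,685 = 14.1672 PSU

14.17 PSU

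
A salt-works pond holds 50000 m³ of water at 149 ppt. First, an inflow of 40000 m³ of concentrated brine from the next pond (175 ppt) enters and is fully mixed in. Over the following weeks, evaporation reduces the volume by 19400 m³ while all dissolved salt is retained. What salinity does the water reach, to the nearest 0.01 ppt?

204.67 ppt

After mixing: salt = 50,000×149 + 40,000×175 = 14,450,000; volume = 90,000 m³
After evaporation: salt unchanged = 14,450,000; volume = 90,000 − 19,400 = 70,600 m³
S = 14,450,000 / 70,600 = 204.6742 ppt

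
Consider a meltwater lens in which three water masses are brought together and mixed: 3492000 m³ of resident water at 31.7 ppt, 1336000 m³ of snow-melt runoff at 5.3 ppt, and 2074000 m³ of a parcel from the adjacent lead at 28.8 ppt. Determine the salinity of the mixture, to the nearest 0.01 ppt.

25.72 ppt

Salt balance:
salt = 3,492,000×31.7 + 1,336,000×5.3 + 2,074,000×28.8 = 110,696,400 + 7,080,800 + 59,731,200 = 177,508,400
volume = 3,492,000 + 1,336,000 + 2,074,000 = 6,902,000 m³
S = 177,508,400 / 6,902,000 = 25.7184 ppt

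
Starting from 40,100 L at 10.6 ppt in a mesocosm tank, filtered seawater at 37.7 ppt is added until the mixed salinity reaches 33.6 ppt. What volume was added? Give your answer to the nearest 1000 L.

225000 L

Salt balance: 40,100×10.6 + V×37.7 = (40,100+V)×33.6
425,060 + 37.7V = 1,347,360 + 33.6V
922,300 = 4.1V
V = 224,951.22 L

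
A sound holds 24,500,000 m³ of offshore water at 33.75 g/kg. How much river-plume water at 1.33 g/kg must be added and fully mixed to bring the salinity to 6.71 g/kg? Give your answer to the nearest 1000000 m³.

123000000 m³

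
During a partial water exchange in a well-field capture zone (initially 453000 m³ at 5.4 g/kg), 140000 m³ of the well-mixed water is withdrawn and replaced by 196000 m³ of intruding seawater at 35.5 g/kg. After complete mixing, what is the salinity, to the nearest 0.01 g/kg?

16.99 g/kg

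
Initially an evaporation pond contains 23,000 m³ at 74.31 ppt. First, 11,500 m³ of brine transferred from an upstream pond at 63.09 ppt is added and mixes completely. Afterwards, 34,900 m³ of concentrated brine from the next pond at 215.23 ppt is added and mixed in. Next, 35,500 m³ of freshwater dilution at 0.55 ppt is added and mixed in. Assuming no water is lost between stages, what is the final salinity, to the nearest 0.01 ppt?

95.00 ppt

By conservation of dissolved salt,
Initial salt = 23,000×74.31 = 1,709,130
After stage 1: salt = 1,709,130 + 11,500×63.09 = 2,434,665; volume = 34,500 m³; S = 70.57 ppt
After stage 2: salt = 2,434,665 + 34,900×215.23 = 9,946,192; volume = 69,400 m³; S = 143.317 ppt
After stage 3: salt = 9,946,192 + 35,500×0.55 = 9,965,717; volume = 104,900 m³
S = 9,965,717 / 104,900 = 95.0021 ppt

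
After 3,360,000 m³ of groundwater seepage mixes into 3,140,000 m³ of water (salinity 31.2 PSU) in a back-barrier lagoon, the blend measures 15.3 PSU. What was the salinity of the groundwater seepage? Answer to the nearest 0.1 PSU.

Salt balance: 3,140,000×31.2 + 3,360,000×S = 6,500,000×15.3
97,968,000 + 3,360,000·S = 99,450,000
S = (99,450,000 − 97,968,000) / 3,360,000 = 0.4411 PSU

0.4 PSU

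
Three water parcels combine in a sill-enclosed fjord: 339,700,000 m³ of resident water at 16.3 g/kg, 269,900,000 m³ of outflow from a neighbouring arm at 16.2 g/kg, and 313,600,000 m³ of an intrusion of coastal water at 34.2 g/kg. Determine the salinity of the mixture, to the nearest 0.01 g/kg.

Conserving salt mass:
salt = 339,700,000×16.3 + 269,900,000×16.2 + 313,600,000×34.2 = 5,537,110,000 + 4,372,380,000 + 10,725,120,000 = 20,634,610,000
volume = 339,700,000 + 269,900,000 + 313,600,000 = 923,200,000 m³
S = 20,634,610,000 / 923,200,000 = 22.3512 g/kg

22.35 g/kg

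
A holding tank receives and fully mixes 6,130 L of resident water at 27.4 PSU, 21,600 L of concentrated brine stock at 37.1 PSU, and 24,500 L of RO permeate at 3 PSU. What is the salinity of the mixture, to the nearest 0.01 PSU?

19.97 PSU

Conserving salt mass:
salt = 6,130×27.4 + 21,600×37.1 + 24,500×3 = 167,962 + 801,360 + 73,500 = 1,042,822
volume = 6,130 + 21,600 + 24,500 = 52,230 L
S = 1,042,822 / 52,230 = 19.966 PSU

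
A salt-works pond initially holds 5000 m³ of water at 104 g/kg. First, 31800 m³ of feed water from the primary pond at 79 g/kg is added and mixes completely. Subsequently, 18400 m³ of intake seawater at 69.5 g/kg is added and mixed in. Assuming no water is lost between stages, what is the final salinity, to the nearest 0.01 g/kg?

78.10 g/kg

Salt balance:
Initial salt = 5,000×104 = 520,000
After stage 1: salt = 520,000 + 31,800×79 = 3,032,200; volume = 36,800 m³; S = 82.397 g/kg
After stage 2: salt = 3,032,200 + 18,400×69.5 = 4,311,000; volume = 55,200 m³
S = 4,311,000 / 55,200 = 78.0978 g/kg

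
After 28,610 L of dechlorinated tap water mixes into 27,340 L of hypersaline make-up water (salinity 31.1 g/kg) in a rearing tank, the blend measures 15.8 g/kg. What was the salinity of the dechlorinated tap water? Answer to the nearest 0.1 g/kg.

1.2 g/kg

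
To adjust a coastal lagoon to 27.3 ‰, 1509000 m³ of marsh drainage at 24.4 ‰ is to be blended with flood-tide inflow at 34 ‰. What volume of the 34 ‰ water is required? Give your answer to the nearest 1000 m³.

653000 m³

Salt balance: 1,509,000×24.4 + V×34 = (1,509,000+V)×27.3
36,819,600 + 34V = 41,195,700 + 27.3V
4,376,100 = 6.7V
V = 653,149.25 m³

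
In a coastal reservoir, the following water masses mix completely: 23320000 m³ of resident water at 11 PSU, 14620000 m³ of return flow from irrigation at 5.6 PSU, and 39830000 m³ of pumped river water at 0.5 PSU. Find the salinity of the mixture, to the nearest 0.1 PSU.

Salt balance:
salt = 23,320,000×11 + 14,620,000×5.6 + 39,830,000×0.5 = 256,520,000 + 81,872,000 + 19,915,000 = 358,307,000
volume = 23,320,000 + 14,620,000 + 39,830,000 = 77,770,000 m³
S = 358,307,000 / 77,770,000 = 4.607 PSU

4.6 PSU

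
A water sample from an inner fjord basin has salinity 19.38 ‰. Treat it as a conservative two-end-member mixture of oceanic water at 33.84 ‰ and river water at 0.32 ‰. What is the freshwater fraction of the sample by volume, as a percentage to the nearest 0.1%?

43.1%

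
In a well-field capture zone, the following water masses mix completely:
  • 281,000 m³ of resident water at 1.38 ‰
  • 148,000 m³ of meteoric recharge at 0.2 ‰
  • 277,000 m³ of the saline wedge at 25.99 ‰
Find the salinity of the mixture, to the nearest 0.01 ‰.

Weighted by volume,
salt = 281,000×1.38 + 148,000×0.2 + 277,000×25.99 = 387,780 + 29,600 + 7,199,230 = 7,616,610
volume = 281,000 + 148,000 + 277,000 = 706,000 m³
S = 7,616,610 / 706,000 = 10.7884 ‰

10.79 ‰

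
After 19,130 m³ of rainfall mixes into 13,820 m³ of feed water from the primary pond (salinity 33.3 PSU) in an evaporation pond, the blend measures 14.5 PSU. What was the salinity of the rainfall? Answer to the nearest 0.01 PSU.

Salt balance: 13,820×33.3 + 19,130×S = 32,950×14.5
460,206 + 19,130·S = 477,775
S = (477,775 − 460,206) / 19,130 = 0.9184 PSU

0.92 PSU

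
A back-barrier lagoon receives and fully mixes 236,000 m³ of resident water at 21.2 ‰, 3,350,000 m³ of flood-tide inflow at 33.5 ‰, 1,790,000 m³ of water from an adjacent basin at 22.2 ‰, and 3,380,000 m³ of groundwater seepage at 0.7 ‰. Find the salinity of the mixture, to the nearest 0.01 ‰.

Weighted by volume,
salt = 236,000×21.2 + 3,350,000×33.5 + 1,790,000×22.2 + 3,380,000×0.7 = 5,003,200 + 112,225,000 + 39,738,000 + 2,366,000 = 159,332,200
volume = 236,000 + 3,350,000 + 1,790,000 + 3,380,000 = 8,756,000 m³
S = 159,332,200 / 8,756,000 = 18.1969 ‰

18.20 ‰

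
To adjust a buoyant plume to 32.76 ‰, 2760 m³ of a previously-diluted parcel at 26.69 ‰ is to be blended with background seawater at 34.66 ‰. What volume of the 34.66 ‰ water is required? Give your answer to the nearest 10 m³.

8820 m³

Salt balance: 2,760×26.69 + V×34.66 = (2,760+V)×32.76
73,664.4 + 34.66V = 90,417.6 + 32.76V
16,753.2 = 1.9V
V = 8,817.47 m³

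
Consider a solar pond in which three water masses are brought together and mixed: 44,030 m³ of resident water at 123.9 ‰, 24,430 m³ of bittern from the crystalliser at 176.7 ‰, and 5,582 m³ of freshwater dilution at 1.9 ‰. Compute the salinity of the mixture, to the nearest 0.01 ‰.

132.12 ‰

Conserving salt mass:
salt = 44,030×123.9 + 24,430×176.7 + 5,582×1.9 = 5,455,317 + 4,316,781 + 10,605.8 = 9,782,703.8
volume = 44,030 + 24,430 + 5,582 = 74,042 m³
S = 9,782,703.8 / 74,042 = 132.1237 ‰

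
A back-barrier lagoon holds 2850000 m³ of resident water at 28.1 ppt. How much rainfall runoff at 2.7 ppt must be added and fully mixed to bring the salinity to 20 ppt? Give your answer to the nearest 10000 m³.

1330000 m³

Salt balance: 2,850,000×28.1 + V×2.7 = (2,850,000+V)×20
80,085,000 + 2.7V = 57,000,000 + 20V
23,085,000 = 17.3V
V = 1,334,393.06 m³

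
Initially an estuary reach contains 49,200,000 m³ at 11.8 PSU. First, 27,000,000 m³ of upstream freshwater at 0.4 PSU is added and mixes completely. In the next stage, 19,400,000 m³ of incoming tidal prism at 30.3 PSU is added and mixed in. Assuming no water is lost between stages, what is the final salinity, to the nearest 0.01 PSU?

Total salt / total volume:
Initial salt = 49,200,000×11.8 = 580,560,000
After stage 1: salt = 580,560,000 + 27,000,000×0.4 = 591,360,000; volume = 76,200,000 m³; S = 7.761 PSU
After stage 2: salt = 591,360,000 + 19,400,000×30.3 = 1,179,180,000; volume = 95,600,000 m³
S = 1,179,180,000 / 95,600,000 = 12.3345 PSU

12.33 PSU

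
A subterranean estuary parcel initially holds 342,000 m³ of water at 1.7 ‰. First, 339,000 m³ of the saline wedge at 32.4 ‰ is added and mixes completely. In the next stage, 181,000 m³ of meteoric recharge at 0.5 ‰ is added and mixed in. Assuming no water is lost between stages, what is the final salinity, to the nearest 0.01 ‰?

13.52 ‰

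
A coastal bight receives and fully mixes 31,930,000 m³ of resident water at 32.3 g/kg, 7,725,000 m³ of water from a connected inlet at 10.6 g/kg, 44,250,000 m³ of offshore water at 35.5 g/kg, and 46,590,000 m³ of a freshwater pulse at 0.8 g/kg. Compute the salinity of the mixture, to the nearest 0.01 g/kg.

20.85 g/kg

By conservation of dissolved salt,
salt = 31,930,000×32.3 + 7,725,000×10.6 + 44,250,000×35.5 + 46,590,000×0.8 = 1,031,339,000 + 81,885,000 + 1,570,875,000 + 37,272,000 = 2,721,371,000
volume = 31,930,000 + 7,725,000 + 44,250,000 + 46,590,000 = 130,495,000 m³
S = 2,721,371,000 / 130,495,000 = 20.8542 g/kg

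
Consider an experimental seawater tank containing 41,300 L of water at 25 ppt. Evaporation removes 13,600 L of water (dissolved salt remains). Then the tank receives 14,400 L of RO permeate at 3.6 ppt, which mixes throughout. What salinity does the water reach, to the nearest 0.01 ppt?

25.76 ppt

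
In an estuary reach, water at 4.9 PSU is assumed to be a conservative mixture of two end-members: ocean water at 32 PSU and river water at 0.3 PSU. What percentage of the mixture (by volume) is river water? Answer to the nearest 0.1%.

85.5%

Let f be the freshwater fraction. Salt balance per unit volume:
f×0.3 + (1−f)×32 = 4.9
f = (32 − 4.9) / (32 − 0.3) = 27.1/31.7 = 0.8549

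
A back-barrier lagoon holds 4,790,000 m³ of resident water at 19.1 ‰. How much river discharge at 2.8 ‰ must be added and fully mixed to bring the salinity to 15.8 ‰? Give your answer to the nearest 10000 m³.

Salt balance: 4,790,000×19.1 + V×2.8 = (4,790,000+V)×15.8
91,489,000 + 2.8V = 75,682,000 + 15.8V
15,807,000 = 13V
V = 1,215,923.08 m³

1220000 m³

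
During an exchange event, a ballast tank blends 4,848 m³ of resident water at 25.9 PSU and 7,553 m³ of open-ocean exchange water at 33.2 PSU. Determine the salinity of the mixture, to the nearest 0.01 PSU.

30.35 PSU

By conservation of dissolved salt,
salt = 4,848×25.9 + 7,553×33.2 = 125,563.2 + 250,759.6 = 376,322.8
volume = 4,848 + 7,553 = 12,401 m³
S = 376,322.8 / 12,401 = 30.3462 PSU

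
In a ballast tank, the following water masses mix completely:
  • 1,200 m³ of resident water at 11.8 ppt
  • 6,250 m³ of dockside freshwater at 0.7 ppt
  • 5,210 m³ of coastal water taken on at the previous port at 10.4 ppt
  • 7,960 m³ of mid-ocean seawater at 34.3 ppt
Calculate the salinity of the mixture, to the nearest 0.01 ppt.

Total salt / total volume:
salt = 1,200×11.8 + 6,250×0.7 + 5,210×10.4 + 7,960×34.3 = 14,160 + 4,375 + 54,184 + 273,028 = 345,747
volume = 1,200 + 6,250 + 5,210 + 7,960 = 20,620 m³
S = 345,747 / 20,620 = 16.7676 ppt

16.77 ppt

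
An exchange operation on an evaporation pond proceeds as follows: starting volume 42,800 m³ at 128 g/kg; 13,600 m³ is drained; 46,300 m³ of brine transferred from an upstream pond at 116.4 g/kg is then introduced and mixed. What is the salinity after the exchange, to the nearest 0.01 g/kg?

Remaining after removal: 29,200 m³ at 128 g/kg (salt = 3,737,600)
After addition: salt = 3,737,600 + 46,300×116.4 = 9,126,920; volume = 75,500 m³
S = 9,126,920 / 75,500 = 120.8864 g/kg

120.89 g/kg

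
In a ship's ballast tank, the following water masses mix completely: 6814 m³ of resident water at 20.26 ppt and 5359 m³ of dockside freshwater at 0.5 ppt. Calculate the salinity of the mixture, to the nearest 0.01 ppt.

11.56 ppt

Salt balance:
salt = 6,814×20.26 + 5,359×0.5 = 138,051.64 + 2,679.5 = 140,731.14
volume = 6,814 + 5,359 = 12,173 m³
S = 140,731.14 / 12,173 = 11.5609 ppt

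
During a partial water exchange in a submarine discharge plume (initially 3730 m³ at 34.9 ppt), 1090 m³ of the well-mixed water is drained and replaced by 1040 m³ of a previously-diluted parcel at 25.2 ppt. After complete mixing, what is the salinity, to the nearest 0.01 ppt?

32.16 ppt

Remaining after removal: 2,640 m³ at 34.9 ppt (salt = 92,136)
After addition: salt = 92,136 + 1,040×25.2 = 118,344; volume = 3,680 m³
S = 118,344 / 3,680 = 32.1587 ppt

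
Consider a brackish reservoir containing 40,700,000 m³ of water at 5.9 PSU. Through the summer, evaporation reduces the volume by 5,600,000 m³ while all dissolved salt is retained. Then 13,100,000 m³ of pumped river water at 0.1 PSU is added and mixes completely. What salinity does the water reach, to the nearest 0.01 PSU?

After evaporation: salt = 40,700,000×5.9 = 240,130,000; volume = 40,700,000 − 5,600,000 = 35,100,000 m³
After mixing: salt = 240,130,000 + 13,100,000×0.1 = 241,440,000; volume = 35,100,000 + 13,100,000 = 48,200,000 m³
S = 241,440,000 / 48,200,000 = 5.0091 PSU

5.01 PSU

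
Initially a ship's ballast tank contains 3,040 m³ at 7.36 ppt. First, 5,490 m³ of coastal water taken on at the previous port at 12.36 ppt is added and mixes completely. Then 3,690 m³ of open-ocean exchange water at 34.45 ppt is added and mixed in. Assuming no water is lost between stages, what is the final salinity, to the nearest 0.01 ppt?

By conservation of dissolved salt,
Initial salt = 3,040×7.36 = 22,374.4
After stage 1: salt = 22,374.4 + 5,490×12.36 = 90,230.8; volume = 8,530 m³; S = 10.578 ppt
After stage 2: salt = 90,230.8 + 3,690×34.45 = 217,351.3; volume = 12,220 m³
S = 217,351.3 / 12,220 = 17.7865 ppt

17.79 ppt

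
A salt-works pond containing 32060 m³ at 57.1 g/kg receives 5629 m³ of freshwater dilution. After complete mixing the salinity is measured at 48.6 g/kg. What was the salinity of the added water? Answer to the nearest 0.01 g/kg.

0.19 g/kg

Salt balance: 32,060×57.1 + 5,629×S = 37,689×48.6
1,830,626 + 5,629·S = 1,831,685.4
S = (1,831,685.4 − 1,830,626) / 5,629 = 0.1882 g/kg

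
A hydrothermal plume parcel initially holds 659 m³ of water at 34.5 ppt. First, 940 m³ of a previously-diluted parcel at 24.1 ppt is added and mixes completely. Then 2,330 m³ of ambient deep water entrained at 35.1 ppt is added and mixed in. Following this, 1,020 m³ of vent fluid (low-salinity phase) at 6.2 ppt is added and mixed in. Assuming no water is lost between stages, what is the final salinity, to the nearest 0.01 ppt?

26.97 ppt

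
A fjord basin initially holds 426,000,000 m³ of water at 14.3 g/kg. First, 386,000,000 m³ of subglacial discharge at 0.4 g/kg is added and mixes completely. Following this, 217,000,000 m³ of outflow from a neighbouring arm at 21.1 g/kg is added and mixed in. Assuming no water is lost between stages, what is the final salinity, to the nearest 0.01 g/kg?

10.52 g/kg

Total salt / total volume:
Initial salt = 426,000,000×14.3 = 6,091,800,000
After stage 1: salt = 6,091,800,000 + 386,000,000×0.4 = 6,246,200,000; volume = 812,000,000 m³; S = 7.692 g/kg
After stage 2: salt = 6,246,200,000 + 217,000,000×21.1 = 10,824,900,000; volume = 1,029,000,000 m³
S = 10,824,900,000 / 1,029,000,000 = 10.5198 g/kg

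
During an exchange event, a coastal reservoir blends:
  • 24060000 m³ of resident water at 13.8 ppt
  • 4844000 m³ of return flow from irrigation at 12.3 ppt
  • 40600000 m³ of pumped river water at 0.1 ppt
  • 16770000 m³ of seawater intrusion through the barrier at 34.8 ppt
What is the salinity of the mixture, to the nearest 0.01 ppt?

11.35 ppt

By conservation of dissolved salt,
salt = 24,060,000×13.8 + 4,844,000×12.3 + 40,600,000×0.1 + 16,770,000×34.8 = 332,028,000 + 59,581,200 + 4,060,000 + 583,596,000 = 979,265,200
volume = 24,060,000 + 4,844,000 + 40,600,000 + 16,770,000 = 86,274,000 m³
S = 979,265,200 / 86,274,000 = 11.3506 ppt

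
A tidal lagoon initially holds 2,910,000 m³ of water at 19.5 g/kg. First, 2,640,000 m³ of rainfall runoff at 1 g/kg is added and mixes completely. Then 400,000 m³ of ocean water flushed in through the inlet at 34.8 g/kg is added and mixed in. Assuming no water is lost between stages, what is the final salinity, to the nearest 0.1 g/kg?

Conserving salt mass:
Initial salt = 2,910,000×19.5 = 56,745,000
After stage 1: salt = 56,745,000 + 2,640,000×1 = 59,385,000; volume = 5,550,000 m³; S = 10.7 g/kg
After stage 2: salt = 59,385,000 + 400,000×34.8 = 73,305,000; volume = 5,950,000 m³
S = 73,305,000 / 5,950,000 = 12.3202 g/kg

12.3 g/kg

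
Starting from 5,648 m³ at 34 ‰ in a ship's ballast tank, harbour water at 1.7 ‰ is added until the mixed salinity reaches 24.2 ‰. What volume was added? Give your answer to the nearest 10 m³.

2460 m³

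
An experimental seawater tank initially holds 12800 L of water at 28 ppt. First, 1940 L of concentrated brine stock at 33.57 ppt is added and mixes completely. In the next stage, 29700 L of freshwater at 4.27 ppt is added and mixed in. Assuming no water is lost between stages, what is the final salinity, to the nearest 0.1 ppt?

12.4 ppt

Total salt / total volume:
Initial salt = 12,800×28 = 358,400
After stage 1: salt = 358,400 + 1,940×33.57 = 423,525.8; volume = 14,740 L; S = 28.733 ppt
After stage 2: salt = 423,525.8 + 29,700×4.27 = 550,344.8; volume = 44,440 L
S = 550,344.8 / 44,440 = 12.384 ppt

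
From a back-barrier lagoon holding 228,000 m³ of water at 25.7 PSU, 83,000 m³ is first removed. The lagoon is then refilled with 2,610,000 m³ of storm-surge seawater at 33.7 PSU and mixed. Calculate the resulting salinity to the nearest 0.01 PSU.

33.28 PSU

Remaining after removal: 145,000 m³ at 25.7 PSU (salt = 3,726,500)
After addition: salt = 3,726,500 + 2,610,000×33.7 = 91,683,500; volume = 2,755,000 m³
S = 91,683,500 / 2,755,000 = 33.2789 PSU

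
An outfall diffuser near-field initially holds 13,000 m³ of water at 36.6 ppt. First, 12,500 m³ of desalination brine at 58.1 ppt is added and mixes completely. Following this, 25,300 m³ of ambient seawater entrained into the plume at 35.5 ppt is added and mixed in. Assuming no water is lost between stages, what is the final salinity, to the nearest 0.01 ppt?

41.34 ppt

Salt balance:
Initial salt = 13,000×36.6 = 475,800
After stage 1: salt = 475,800 + 12,500×58.1 = 1,202,050; volume = 25,500 m³; S = 47.139 ppt
After stage 2: salt = 1,202,050 + 25,300×35.5 = 2,100,200; volume = 50,800 m³
S = 2,100,200 / 50,800 = 41.3425 ppt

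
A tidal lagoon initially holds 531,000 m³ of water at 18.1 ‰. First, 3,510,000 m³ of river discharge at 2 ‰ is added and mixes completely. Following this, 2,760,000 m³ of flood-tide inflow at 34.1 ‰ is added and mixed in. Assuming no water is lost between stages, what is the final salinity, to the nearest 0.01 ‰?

Conserving salt mass:
Initial salt = 531,000×18.1 = 9,611,100
After stage 1: salt = 9,611,100 + 3,510,000×2 = 16,631,100; volume = 4,041,000 m³; S = 4.116 ‰
After stage 2: salt = 16,631,100 + 2,760,000×34.1 = 110,747,100; volume = 6,801,000 m³
S = 110,747,100 / 6,801,000 = 16.2839 ‰

16.28 ‰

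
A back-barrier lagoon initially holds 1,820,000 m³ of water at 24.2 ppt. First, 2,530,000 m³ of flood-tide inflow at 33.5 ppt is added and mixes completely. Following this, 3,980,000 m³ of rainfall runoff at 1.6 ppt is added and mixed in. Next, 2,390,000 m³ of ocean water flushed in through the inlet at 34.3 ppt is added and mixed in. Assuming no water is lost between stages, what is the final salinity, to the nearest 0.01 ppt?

20.26 ppt

Weighted by volume,
Initial salt = 1,820,000×24.2 = 44,044,000
After stage 1: salt = 44,044,000 + 2,530,000×33.5 = 128,799,000; volume = 4,350,000 m³; S = 29.609 ppt
After stage 2: salt = 128,799,000 + 3,980,000×1.6 = 135,167,000; volume = 8,330,000 m³; S = 16.227 ppt
After stage 3: salt = 135,167,000 + 2,390,000×34.3 = 217,144,000; volume = 10,720,000 m³
S = 217,144,000 / 10,720,000 = 20.256 ppt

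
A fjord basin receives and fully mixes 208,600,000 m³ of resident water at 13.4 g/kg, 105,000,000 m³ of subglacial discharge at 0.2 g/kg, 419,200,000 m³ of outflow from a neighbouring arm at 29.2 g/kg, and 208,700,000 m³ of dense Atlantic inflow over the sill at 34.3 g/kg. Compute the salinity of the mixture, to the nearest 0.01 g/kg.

23.60 g/kg

Total salt / total volume:
salt = 208,600,000×13.4 + 105,000,000×0.2 + 419,200,000×29.2 + 208,700,000×34.3 = 2,795,240,000 + 21,000,000 + 12,240,640,000 + 7,158,410,000 = 22,215,290,000
volume = 208,600,000 + 105,000,000 + 419,200,000 + 208,700,000 = 941,500,000 m³
S = 22,215,290,000 / 941,500,000 = 23.5956 g/kg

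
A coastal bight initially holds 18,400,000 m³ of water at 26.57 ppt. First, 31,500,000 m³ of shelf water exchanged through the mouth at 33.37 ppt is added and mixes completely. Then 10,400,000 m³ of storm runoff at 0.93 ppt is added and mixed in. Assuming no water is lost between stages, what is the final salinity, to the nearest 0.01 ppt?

Salt balance:
Initial salt = 18,400,000×26.57 = 488,888,000
After stage 1: salt = 488,888,000 + 31,500,000×33.37 = 1,540,043,000; volume = 49,900,000 m³; S = 30.863 ppt
After stage 2: salt = 1,540,043,000 + 10,400,000×0.93 = 1,549,715,000; volume = 60,300,000 m³
S = 1,549,715,000 / 60,300,000 = 25.7001 ppt

25.70 ppt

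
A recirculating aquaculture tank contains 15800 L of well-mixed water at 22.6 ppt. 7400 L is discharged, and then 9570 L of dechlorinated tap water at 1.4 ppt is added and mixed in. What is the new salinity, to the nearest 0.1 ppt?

11.3 ppt

Remaining after removal: 8,400 L at 22.6 ppt (salt = 189,840)
After addition: salt = 189,840 + 9,570×1.4 = 203,238; volume = 17,970 L
S = 203,238 / 17,970 = 11.3098 ppt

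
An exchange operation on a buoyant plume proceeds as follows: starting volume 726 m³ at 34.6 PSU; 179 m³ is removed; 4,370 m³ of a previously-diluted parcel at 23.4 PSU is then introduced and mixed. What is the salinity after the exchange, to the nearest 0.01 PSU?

Remaining after removal: 547 m³ at 34.6 PSU (salt = 18,926.2)
After addition: salt = 18,926.2 + 4,370×23.4 = 121,184.2; volume = 4,917 m³
S = 121,184.2 / 4,917 = 24.646 PSU

24.65 PSU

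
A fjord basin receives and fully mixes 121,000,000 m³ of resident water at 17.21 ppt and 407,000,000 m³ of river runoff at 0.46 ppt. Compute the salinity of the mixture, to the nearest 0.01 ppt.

4.30 ppt

Weighted by volume,
salt = 121,000,000×17.21 + 407,000,000×0.46 = 2,082,410,000 + 187,220,000 = 2,269,630,000
volume = 121,000,000 + 407,000,000 = 528,000,000 m³
S = 2,269,630,000 / 528,000,000 = 4.2985 ppt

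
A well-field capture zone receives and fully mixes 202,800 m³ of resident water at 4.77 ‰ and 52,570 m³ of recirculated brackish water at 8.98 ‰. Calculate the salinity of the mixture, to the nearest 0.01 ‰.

Salt balance:
salt = 202,800×4.77 + 52,570×8.98 = 967,356 + 472,078.6 = 1,439,434.6
volume = 202,800 + 52,570 = 255,370 m³
S = 1,439,434.6 / 255,370 = 5.6367 ‰

5.64 ‰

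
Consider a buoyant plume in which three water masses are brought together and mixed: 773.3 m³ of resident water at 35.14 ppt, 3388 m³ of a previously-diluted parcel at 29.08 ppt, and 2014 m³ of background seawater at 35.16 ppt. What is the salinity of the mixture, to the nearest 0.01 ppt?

31.82 ppt

Total salt / total volume:
salt = 773.3×35.14 + 3,388×29.08 + 2,014×35.16 = 27,173.762 + 98,523.04 + 70,812.24 = 196,509.042
volume = 773.3 + 3,388 + 2,014 = 6,175.3 m³
S = 196,509.042 / 6,175.3 = 31.8218 ppt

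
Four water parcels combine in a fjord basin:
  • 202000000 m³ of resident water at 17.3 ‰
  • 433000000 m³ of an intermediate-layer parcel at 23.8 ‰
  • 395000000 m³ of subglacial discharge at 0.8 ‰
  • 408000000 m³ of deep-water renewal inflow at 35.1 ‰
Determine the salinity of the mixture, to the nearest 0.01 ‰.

By conservation of dissolved salt,
salt = 202,000,000×17.3 + 433,000,000×23.8 + 395,000,000×0.8 + 408,000,000×35.1 = 3,494,600,000 + 10,305,400,000 + 316,000,000 + 14,320,800,000 = 28,436,800,000
volume = 202,000,000 + 433,000,000 + 395,000,000 + 408,000,000 = 1,438,000,000 m³
S = 28,436,800,000 / 1,438,000,000 = 19.7752 ‰

19.78 ‰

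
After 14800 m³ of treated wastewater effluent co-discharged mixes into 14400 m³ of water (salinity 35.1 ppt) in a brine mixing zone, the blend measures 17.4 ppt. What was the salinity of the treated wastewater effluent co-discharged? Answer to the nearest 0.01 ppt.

Salt balance: 14,400×35.1 + 14,800×S = 29,200×17.4
505,440 + 14,800·S = 508,080
S = (508,080 − 505,440) / 14,800 = 0.1784 ppt

0.18 ppt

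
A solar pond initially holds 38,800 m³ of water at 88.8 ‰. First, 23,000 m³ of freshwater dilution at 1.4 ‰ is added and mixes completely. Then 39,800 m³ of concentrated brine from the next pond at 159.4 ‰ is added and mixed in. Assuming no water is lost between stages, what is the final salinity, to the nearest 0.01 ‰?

Conserving salt mass:
Initial salt = 38,800×88.8 = 3,445,440
After stage 1: salt = 3,445,440 + 23,000×1.4 = 3,477,640; volume = 61,800 m³; S = 56.272 ‰
After stage 2: salt = 3,477,640 + 39,800×159.4 = 9,821,760; volume = 101,600 m³
S = 9,821,760 / 101,600 = 96.6709 ‰

96.67 ‰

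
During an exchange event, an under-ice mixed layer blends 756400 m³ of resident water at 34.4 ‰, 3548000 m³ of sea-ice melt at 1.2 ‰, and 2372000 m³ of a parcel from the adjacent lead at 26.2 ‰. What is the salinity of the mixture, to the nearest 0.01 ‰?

13.84 ‰

Mass of salt is conserved:
salt = 756,400×34.4 + 3,548,000×1.2 + 2,372,000×26.2 = 26,020,160 + 4,257,600 + 62,146,400 = 92,424,160
volume = 756,400 + 3,548,000 + 2,372,000 = 6,676,400 m³
S = 92,424,160 / 6,676,400 = 13.8434 ‰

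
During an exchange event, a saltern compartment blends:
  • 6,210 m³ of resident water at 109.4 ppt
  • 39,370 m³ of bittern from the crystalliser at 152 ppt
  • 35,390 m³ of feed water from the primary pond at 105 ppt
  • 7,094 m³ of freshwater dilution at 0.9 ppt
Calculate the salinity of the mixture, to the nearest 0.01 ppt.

By conservation of dissolved salt,
salt = 6,210×109.4 + 39,370×152 + 35,390×105 + 7,094×0.9 = 679,374 + 5,984,240 + 3,715,950 + 6,384.6 = 10,385,948.6
volume = 6,210 + 39,370 + 35,390 + 7,094 = 88,064 m³
S = 10,385,948.6 / 88,064 = 117.9364 ppt

117.94 ppt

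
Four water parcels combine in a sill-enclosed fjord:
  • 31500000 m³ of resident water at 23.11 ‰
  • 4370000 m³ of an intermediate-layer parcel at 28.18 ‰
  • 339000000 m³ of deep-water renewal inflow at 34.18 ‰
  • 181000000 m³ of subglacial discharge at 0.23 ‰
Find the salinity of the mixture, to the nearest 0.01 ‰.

22.45 ‰

Conserving salt mass:
salt = 31,500,000×23.11 + 4,370,000×28.18 + 339,000,000×34.18 + 181,000,000×0.23 = 727,965,000 + 123,146,600 + 11,587,020,000 + 41,630,000 = 12,479,761,600
volume = 31,500,000 + 4,370,000 + 339,000,000 + 181,000,000 = 555,870,000 m³
S = 12,479,761,600 / 555,870,000 = 22.4509 ‰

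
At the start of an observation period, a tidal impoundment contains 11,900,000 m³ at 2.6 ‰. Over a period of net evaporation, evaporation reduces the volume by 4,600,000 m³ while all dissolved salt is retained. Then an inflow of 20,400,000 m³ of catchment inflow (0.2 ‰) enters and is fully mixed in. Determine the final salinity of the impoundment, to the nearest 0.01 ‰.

1.26 ‰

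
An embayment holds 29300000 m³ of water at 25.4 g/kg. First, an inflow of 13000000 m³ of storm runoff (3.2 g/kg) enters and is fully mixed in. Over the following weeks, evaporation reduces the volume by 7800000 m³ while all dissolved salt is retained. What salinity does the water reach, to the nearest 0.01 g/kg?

After mixing: salt = 29,300,000×25.4 + 13,000,000×3.2 = 785,820,000; volume = 42,300,000 m³
After evaporation: salt unchanged = 785,820,000; volume = 42,300,000 − 7,800,000 = 34,500,000 m³
S = 785,820,000 / 34,500,000 = 22.7774 g/kg

22.78 g/kg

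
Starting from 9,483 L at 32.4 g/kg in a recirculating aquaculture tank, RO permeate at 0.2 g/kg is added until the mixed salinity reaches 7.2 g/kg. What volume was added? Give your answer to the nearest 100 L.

Salt balance: 9,483×32.4 + V×0.2 = (9,483+V)×7.2
307,249.2 + 0.2V = 68,277.6 + 7.2V
238,971.6 = 7V
V = 34,138.8 L

34100 L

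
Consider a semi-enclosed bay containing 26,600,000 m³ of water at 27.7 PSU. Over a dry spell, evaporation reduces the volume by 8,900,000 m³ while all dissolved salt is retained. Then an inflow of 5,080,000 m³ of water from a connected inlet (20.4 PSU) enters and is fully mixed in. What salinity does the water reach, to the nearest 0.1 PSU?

After evaporation: salt = 26,600,000×27.7 = 736,820,000; volume = 26,600,000 − 8,900,000 = 17,700,000 m³
After mixing: salt = 736,820,000 + 5,080,000×20.4 = 840,452,000; volume = 17,700,000 + 5,080,000 = 22,780,000 m³
S = 840,452,000 / 22,780,000 = 36.8943 PSU

36.9 PSU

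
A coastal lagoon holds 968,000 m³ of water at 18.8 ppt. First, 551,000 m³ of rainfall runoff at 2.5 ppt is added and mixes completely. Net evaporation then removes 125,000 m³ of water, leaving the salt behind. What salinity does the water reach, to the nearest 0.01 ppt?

14.04 ppt

After mixing: salt = 968,000×18.8 + 551,000×2.5 = 19,575,900; volume = 1,519,000 m³
After evaporation: salt unchanged = 19,575,900; volume = 1,519,000 − 125,000 = 1,394,000 m³
S = 19,575,900 / 1,394,000 = 14.043 ppt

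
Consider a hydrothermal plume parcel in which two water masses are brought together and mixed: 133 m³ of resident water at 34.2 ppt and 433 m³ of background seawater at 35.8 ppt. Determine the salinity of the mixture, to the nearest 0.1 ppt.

35.4 ppt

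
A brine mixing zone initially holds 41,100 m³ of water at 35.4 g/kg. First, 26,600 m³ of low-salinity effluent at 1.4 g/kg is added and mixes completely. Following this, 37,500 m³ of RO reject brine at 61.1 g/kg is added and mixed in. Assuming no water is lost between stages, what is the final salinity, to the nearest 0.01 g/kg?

35.96 g/kg

Mass of salt is conserved:
Initial salt = 41,100×35.4 = 1,454,940
After stage 1: salt = 1,454,940 + 26,600×1.4 = 1,492,180; volume = 67,700 m³; S = 22.041 g/kg
After stage 2: salt = 1,492,180 + 37,500×61.1 = 3,783,430; volume = 105,200 m³
S = 3,783,430 / 105,200 = 35.9642 g/kg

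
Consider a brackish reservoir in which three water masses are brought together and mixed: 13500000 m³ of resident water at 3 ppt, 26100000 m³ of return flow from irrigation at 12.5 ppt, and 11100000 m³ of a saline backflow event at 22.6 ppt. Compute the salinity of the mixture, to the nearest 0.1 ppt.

12.2 ppt

Conserving salt mass:
salt = 13,500,000×3 + 26,100,000×12.5 + 11,100,000×22.6 = 40,500,000 + 326,250,000 + 250,860,000 = 617,610,000
volume = 13,500,000 + 26,100,000 + 11,100,000 = 50,700,000 m³
S = 617,610,000 / 50,700,000 = 12.182 ppt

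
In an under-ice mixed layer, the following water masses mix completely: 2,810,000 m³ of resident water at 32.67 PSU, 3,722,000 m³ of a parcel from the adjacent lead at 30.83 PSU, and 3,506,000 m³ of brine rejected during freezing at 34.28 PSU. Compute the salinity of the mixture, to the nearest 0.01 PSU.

Total salt / total volume:
salt = 2,810,000×32.67 + 3,722,000×30.83 + 3,506,000×34.28 = 91,802,700 + 114,749,260 + 120,185,680 = 326,737,640
volume = 2,810,000 + 3,722,000 + 3,506,000 = 10,038,000 m³
S = 326,737,640 / 10,038,000 = 32.5501 PSU

32.55 PSU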